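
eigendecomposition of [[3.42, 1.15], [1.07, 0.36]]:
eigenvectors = [[0.95, -0.32],[0.3, 0.95]]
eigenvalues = [3.78, 0.0]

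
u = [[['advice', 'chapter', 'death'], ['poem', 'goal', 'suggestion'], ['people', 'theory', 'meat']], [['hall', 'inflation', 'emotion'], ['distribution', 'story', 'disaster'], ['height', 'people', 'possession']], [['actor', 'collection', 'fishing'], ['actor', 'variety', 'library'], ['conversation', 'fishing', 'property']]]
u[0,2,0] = 'people'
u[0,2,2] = 'meat'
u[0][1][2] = 'suggestion'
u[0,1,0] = 'poem'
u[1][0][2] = 'emotion'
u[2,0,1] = 'collection'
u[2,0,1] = 'collection'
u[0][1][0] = 'poem'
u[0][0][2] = 'death'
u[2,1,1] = 'variety'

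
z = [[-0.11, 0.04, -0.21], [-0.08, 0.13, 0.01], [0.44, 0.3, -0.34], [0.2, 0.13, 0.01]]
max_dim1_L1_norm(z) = 1.08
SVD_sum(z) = [[0.03,0.02,-0.02], [0.0,0.0,-0.0], [0.45,0.31,-0.32], [0.14,0.1,-0.1]] + [[-0.15, 0.02, -0.18], [-0.03, 0.01, -0.04], [-0.01, 0.00, -0.02], [0.07, -0.01, 0.09]] + [[0.0, -0.01, -0.00],[-0.05, 0.12, 0.05],[0.01, -0.01, -0.01],[-0.02, 0.04, 0.02]]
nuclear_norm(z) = 1.09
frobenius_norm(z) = 0.73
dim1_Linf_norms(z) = [0.21, 0.13, 0.44, 0.2]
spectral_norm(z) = 0.66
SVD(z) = [[0.07, -0.87, -0.04], [0.00, -0.20, 0.94], [0.95, -0.07, -0.10], [0.3, 0.44, 0.32]] @ diag([0.6641989647698027, 0.27037906267010964, 0.15210160310909096]) @ [[0.71, 0.49, -0.50], [0.62, -0.09, 0.78], [-0.34, 0.86, 0.37]]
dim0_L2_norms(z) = [0.5, 0.35, 0.4]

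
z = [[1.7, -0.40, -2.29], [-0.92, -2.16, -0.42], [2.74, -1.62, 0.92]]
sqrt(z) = [[(1.55+0.03j), (-0.17+0.36j), (-0.78+0.07j)], [-0.32+0.14j, 0.13+1.47j, -0.17+0.28j], [(0.92+0.04j), (-0.58+0.41j), (1.29+0.08j)]]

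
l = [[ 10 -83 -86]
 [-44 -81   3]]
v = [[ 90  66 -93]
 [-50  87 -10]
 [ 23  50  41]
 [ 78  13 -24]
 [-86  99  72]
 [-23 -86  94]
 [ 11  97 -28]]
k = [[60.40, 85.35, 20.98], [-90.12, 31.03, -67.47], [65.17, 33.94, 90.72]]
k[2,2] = 90.72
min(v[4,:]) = -86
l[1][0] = -44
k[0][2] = 20.98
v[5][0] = -23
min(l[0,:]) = -86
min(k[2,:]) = 33.94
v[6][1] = 97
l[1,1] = -81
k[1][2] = -67.47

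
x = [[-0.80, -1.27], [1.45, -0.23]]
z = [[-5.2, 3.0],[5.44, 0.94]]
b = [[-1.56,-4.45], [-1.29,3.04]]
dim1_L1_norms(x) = [2.07, 1.68]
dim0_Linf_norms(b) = [1.56, 4.45]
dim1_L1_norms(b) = [6.01, 4.33]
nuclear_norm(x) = 2.91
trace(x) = -1.03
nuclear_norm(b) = 7.36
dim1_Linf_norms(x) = [1.27, 1.45]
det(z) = -21.21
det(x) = 2.03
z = b @ x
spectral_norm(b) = 5.42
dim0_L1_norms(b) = [2.85, 7.49]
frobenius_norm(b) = 5.76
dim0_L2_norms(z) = [7.53, 3.14]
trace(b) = 1.48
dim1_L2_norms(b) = [4.72, 3.3]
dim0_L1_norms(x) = [2.25, 1.5]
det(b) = -10.48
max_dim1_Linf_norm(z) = 5.44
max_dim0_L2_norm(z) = 7.53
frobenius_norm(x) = 2.10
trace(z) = -4.26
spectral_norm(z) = 7.67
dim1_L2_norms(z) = [6.0, 5.52]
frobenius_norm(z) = 8.16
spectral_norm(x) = 1.75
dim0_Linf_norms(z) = [5.44, 3.0]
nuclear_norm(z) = 10.44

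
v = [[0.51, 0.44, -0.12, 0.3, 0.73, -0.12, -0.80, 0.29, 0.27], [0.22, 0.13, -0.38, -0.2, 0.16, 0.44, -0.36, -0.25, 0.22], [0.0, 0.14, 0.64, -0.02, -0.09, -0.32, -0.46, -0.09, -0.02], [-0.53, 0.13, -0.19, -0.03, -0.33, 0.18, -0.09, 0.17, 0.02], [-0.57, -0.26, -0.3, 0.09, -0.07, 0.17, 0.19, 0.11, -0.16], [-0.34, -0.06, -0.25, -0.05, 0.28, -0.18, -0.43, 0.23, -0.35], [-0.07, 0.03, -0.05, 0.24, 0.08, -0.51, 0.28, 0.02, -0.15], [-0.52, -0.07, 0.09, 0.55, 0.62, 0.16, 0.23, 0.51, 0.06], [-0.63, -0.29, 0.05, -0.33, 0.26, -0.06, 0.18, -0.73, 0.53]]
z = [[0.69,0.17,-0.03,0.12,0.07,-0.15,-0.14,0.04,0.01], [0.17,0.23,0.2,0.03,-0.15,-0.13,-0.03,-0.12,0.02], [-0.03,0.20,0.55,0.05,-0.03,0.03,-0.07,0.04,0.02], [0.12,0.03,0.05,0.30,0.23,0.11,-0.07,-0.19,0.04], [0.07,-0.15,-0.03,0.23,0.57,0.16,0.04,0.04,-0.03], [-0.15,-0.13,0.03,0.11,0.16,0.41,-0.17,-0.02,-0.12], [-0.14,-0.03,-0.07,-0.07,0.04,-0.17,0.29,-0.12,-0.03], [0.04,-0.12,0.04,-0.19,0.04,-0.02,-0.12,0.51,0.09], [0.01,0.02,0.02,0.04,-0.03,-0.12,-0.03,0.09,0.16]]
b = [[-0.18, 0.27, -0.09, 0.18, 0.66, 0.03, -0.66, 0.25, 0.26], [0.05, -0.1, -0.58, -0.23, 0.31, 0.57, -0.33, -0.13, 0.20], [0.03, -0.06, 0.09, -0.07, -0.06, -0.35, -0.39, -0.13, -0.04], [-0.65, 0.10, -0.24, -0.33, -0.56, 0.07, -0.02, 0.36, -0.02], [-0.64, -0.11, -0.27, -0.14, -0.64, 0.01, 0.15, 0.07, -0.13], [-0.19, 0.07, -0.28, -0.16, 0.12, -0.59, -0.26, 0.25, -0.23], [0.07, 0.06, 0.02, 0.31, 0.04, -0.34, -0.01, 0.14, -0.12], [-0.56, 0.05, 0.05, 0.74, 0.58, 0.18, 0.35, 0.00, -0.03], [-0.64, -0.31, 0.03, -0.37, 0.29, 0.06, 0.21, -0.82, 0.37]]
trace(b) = -1.39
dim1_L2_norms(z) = [0.75, 0.42, 0.6, 0.46, 0.66, 0.54, 0.4, 0.58, 0.23]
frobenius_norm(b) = 2.89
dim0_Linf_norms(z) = [0.69, 0.23, 0.55, 0.3, 0.57, 0.41, 0.29, 0.51, 0.16]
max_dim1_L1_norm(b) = 3.1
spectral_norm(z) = 0.87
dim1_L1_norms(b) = [2.58, 2.5, 1.22, 2.35, 2.16, 2.15, 1.11, 2.54, 3.1]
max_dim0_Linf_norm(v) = 0.8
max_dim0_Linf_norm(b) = 0.82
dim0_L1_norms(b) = [3.01, 1.13, 1.65, 2.53, 3.26, 2.2, 2.38, 2.15, 1.4]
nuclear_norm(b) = 7.16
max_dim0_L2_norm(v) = 1.3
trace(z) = 3.71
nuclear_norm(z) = 3.73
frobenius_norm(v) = 2.90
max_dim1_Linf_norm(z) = 0.69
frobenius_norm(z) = 1.61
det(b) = -0.00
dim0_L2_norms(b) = [1.28, 0.46, 0.75, 1.01, 1.3, 0.98, 0.98, 0.99, 0.58]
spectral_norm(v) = 1.66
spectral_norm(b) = 1.52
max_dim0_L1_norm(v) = 3.39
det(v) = -0.01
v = b + z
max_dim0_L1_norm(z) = 1.42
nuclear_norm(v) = 7.38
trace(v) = 2.32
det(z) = -0.00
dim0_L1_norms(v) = [3.39, 1.55, 2.07, 1.81, 2.62, 2.14, 3.02, 2.4, 1.78]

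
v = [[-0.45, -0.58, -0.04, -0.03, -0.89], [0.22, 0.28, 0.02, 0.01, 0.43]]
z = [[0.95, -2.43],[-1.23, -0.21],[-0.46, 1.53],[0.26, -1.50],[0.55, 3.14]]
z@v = [[-0.96, -1.23, -0.09, -0.05, -1.89], [0.51, 0.65, 0.04, 0.03, 1.0], [0.54, 0.70, 0.05, 0.03, 1.07], [-0.45, -0.57, -0.04, -0.02, -0.88], [0.44, 0.56, 0.04, 0.01, 0.86]]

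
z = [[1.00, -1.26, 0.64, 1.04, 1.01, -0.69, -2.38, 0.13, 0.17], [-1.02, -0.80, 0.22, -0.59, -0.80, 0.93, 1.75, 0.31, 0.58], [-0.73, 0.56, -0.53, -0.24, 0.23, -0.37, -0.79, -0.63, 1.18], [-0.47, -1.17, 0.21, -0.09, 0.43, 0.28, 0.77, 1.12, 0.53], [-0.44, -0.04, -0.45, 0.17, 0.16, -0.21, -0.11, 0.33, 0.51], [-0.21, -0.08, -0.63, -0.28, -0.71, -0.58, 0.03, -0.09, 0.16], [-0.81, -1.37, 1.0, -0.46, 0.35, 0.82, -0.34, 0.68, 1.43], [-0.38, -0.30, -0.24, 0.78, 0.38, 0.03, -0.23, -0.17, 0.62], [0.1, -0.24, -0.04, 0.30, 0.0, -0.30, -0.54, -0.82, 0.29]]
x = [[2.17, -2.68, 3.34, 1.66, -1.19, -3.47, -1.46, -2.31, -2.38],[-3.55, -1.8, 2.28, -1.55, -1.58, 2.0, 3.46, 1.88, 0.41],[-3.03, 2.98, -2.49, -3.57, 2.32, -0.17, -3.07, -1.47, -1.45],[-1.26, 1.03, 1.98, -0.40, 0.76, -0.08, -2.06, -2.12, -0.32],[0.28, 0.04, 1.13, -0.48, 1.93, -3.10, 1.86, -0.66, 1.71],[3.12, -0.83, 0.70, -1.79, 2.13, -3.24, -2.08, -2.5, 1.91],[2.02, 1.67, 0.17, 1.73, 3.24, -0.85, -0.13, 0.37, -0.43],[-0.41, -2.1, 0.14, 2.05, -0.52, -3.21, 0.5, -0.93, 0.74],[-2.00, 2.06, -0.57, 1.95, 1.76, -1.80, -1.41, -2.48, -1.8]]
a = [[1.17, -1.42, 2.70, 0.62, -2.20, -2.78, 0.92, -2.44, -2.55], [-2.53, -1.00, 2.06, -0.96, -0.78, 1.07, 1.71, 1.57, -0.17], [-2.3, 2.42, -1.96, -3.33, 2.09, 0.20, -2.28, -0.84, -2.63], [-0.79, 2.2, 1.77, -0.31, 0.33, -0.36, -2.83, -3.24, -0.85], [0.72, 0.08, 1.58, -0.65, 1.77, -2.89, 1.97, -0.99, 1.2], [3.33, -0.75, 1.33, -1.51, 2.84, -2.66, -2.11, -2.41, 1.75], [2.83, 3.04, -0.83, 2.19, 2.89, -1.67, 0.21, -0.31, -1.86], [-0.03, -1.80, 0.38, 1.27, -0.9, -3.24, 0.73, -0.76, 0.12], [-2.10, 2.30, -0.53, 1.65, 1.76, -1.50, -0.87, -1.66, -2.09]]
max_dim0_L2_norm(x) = 7.1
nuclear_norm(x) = 43.62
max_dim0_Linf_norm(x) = 3.57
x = a + z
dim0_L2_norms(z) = [1.96, 2.44, 1.56, 1.59, 1.64, 1.64, 3.23, 1.74, 2.2]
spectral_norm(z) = 4.11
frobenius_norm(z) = 6.20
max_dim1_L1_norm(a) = 18.69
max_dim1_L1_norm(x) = 20.66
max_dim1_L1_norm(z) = 8.32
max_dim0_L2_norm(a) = 6.33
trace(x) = -6.69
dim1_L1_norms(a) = [16.8, 11.85, 18.05, 12.68, 11.85, 18.69, 15.83, 9.23, 14.46]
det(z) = 0.00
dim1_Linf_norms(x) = [3.47, 3.55, 3.57, 2.12, 3.1, 3.24, 3.24, 3.21, 2.48]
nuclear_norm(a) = 42.27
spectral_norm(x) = 10.42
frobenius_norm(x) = 17.55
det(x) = 62537.79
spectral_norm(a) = 9.40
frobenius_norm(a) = 16.56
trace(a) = -5.63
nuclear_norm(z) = 13.66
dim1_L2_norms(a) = [6.08, 4.44, 6.58, 5.31, 4.61, 6.65, 6.12, 4.18, 5.09]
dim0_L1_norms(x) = [17.84, 15.19, 12.8, 15.18, 15.43, 17.92, 16.03, 14.72, 11.15]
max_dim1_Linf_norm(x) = 3.57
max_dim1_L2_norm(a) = 6.65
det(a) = 81070.40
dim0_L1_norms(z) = [5.16, 5.82, 3.96, 3.95, 4.07, 4.21, 6.94, 4.28, 5.47]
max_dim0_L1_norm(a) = 16.37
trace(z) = -1.06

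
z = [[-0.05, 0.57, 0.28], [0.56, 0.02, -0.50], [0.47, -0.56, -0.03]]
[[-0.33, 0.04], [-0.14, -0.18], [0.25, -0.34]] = z @ [[-0.2, -0.56], [-0.61, 0.15], [0.03, -0.26]]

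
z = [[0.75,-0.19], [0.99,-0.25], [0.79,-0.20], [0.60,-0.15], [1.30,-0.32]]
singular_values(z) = [2.12, 0.01]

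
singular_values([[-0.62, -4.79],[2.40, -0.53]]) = [4.84, 2.44]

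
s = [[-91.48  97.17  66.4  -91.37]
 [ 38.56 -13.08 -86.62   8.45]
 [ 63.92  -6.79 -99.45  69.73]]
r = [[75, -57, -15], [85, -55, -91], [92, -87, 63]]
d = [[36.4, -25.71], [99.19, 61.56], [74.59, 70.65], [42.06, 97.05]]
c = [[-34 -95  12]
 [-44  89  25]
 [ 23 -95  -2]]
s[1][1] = -13.08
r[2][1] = -87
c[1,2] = 25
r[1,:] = [85, -55, -91]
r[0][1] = -57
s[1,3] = 8.45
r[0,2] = -15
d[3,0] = 42.06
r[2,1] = -87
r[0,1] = -57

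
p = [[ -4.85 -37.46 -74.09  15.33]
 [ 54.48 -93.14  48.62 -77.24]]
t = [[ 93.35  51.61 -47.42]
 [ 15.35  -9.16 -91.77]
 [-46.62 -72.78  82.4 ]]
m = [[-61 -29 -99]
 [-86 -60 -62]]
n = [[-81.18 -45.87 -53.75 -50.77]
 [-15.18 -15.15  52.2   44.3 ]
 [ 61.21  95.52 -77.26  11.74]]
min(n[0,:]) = -81.18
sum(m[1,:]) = -208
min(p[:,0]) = -4.85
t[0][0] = 93.35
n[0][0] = -81.18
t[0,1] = 51.61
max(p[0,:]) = 15.33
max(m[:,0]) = -61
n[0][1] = -45.87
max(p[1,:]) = 54.48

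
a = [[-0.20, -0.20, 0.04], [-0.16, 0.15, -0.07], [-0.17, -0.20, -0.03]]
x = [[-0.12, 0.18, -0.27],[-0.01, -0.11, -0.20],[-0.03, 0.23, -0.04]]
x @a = [[0.04, 0.11, -0.01],[0.05, 0.03, 0.01],[-0.02, 0.05, -0.02]]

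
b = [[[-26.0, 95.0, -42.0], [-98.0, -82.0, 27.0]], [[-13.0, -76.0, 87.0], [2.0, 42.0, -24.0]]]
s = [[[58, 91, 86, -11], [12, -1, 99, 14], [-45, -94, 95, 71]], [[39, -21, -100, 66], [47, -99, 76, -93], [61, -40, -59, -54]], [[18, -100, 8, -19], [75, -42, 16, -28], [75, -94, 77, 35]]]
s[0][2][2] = 95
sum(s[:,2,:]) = 28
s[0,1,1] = -1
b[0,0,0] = -26.0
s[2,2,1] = -94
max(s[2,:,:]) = 77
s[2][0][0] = 18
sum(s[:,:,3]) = -19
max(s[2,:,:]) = 77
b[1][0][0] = -13.0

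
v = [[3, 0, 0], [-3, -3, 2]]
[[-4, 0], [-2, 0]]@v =[[-12, 0, 0], [-6, 0, 0]]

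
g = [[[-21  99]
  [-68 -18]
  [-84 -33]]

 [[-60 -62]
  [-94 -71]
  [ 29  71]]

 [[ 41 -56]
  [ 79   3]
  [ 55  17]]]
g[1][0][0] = -60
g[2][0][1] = -56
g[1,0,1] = -62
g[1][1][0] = -94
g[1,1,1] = -71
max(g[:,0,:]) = 99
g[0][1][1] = -18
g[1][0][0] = -60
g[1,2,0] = 29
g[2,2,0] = 55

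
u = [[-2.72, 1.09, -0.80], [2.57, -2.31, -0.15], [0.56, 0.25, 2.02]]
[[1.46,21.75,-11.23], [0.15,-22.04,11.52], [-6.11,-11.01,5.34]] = u @[[0.98, -4.84, 2.57], [1.25, 4.46, -2.27], [-3.45, -4.66, 2.21]]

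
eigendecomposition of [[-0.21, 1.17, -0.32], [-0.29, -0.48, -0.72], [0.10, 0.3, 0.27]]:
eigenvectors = [[(0.87+0j), (0.87-0j), (-0.91+0j)],[(0.02+0.45j), 0.02-0.45j, -0.06+0.00j],[0.07-0.19j, (0.07+0.19j), (0.4+0j)]]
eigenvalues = [(-0.21+0.68j), (-0.21-0.68j), 0j]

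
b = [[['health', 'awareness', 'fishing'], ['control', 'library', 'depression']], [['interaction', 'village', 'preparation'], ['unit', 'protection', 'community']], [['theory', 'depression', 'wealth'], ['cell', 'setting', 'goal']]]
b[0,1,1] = 'library'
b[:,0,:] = [['health', 'awareness', 'fishing'], ['interaction', 'village', 'preparation'], ['theory', 'depression', 'wealth']]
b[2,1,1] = 'setting'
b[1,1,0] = 'unit'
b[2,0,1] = 'depression'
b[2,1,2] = 'goal'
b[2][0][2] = 'wealth'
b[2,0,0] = 'theory'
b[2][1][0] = 'cell'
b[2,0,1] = 'depression'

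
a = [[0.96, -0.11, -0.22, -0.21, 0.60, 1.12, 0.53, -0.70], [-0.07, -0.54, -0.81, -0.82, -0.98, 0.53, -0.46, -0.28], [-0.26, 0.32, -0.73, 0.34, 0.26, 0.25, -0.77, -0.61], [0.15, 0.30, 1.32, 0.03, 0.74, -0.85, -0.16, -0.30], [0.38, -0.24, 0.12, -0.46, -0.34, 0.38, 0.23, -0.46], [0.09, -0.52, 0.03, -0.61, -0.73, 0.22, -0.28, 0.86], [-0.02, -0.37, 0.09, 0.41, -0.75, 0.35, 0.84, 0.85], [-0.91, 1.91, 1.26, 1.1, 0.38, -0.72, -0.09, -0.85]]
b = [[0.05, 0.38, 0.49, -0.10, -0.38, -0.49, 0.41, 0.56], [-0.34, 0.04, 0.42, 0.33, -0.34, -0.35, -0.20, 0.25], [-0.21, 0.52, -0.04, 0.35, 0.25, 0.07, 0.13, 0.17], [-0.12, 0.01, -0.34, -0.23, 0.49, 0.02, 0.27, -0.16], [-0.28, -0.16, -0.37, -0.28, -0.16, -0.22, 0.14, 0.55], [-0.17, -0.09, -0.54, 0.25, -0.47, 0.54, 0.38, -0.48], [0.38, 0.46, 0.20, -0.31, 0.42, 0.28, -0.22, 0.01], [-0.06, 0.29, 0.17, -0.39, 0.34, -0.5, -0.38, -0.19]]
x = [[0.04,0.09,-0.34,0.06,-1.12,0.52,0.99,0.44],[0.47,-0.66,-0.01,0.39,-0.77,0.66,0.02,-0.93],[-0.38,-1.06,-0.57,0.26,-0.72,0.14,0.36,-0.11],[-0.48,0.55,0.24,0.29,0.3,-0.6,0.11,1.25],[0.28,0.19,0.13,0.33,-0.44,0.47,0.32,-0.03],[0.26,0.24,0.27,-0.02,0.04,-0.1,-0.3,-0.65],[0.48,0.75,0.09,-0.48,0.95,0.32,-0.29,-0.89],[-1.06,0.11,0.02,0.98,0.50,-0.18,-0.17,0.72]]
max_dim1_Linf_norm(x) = 1.25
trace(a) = -0.41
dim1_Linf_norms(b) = [0.56, 0.42, 0.52, 0.49, 0.55, 0.54, 0.46, 0.5]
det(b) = -0.03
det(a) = 0.17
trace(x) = -1.01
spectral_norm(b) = 1.55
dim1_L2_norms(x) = [1.68, 1.64, 1.53, 1.64, 0.87, 0.85, 1.71, 1.71]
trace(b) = -0.21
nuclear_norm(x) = 8.99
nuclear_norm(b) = 6.38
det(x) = -0.00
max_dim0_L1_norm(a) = 4.91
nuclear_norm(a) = 11.23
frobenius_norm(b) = 2.59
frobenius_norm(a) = 5.08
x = a @ b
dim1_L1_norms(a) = [4.45, 4.49, 3.54, 3.85, 2.61, 3.34, 3.68, 7.22]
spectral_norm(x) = 2.73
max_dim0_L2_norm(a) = 2.15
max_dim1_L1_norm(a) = 7.22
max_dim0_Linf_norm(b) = 0.56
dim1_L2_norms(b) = [1.12, 0.86, 0.74, 0.72, 0.85, 1.13, 0.89, 0.9]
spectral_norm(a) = 3.72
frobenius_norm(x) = 4.23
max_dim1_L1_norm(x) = 4.25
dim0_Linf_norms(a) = [0.96, 1.91, 1.32, 1.1, 0.98, 1.12, 0.84, 0.86]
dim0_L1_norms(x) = [3.45, 3.65, 1.67, 2.81, 4.84, 2.99, 2.56, 5.02]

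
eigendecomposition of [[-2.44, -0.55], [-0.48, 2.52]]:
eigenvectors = [[-1.00, 0.11], [-0.1, -0.99]]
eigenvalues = [-2.49, 2.57]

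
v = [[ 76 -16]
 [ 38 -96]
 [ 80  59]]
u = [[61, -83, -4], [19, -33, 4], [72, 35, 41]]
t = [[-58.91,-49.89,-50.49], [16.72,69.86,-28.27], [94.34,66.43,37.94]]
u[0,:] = [61, -83, -4]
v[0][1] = -16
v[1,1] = -96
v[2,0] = 80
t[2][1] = 66.43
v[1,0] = 38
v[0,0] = 76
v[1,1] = -96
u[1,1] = -33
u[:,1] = [-83, -33, 35]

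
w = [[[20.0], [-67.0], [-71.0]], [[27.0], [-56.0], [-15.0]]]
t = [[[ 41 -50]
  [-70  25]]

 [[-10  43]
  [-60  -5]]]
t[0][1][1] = 25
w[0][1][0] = -67.0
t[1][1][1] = -5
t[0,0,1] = -50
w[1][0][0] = 27.0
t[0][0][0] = 41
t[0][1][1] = 25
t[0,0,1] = -50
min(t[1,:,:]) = -60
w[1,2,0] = -15.0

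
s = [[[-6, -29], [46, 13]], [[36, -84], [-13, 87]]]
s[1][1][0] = -13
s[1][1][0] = -13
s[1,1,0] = -13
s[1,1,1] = 87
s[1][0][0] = 36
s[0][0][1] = -29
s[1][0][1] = -84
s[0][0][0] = -6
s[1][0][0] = 36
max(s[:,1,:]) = 87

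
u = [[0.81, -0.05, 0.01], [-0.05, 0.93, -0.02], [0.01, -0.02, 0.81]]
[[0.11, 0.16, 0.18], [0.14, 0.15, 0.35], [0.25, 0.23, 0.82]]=u @ [[0.14,0.21,0.24], [0.16,0.18,0.41], [0.31,0.29,1.02]]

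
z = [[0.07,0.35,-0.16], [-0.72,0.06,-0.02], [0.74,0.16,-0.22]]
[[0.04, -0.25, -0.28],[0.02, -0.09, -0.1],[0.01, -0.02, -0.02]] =z@[[-0.01, 0.06, 0.07], [0.15, -0.88, -1.0], [0.05, -0.34, -0.41]]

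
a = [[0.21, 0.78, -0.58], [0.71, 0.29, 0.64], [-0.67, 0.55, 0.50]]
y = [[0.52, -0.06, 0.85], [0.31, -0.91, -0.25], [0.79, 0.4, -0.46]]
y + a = [[0.73, 0.72, 0.27], [1.02, -0.62, 0.39], [0.12, 0.95, 0.04]]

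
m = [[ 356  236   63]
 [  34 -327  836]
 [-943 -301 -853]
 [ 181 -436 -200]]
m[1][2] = 836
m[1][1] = -327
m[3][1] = -436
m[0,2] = 63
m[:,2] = [63, 836, -853, -200]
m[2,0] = -943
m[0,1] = 236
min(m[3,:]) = -436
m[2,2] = -853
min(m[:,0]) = -943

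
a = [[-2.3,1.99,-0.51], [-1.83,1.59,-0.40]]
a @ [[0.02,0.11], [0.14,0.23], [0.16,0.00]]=[[0.15, 0.20], [0.12, 0.16]]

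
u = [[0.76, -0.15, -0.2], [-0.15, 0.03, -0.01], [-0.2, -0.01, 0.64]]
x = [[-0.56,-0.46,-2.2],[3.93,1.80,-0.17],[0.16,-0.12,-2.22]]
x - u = [[-1.32, -0.31, -2.0], [4.08, 1.77, -0.16], [0.36, -0.11, -2.86]]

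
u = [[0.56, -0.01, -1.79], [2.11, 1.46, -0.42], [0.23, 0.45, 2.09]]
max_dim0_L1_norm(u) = 4.3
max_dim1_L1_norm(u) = 3.99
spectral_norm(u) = 2.92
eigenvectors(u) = [[(0.54+0j),  -0.21-0.34j,  -0.21+0.34j], [(-0.83+0j),  -0.83+0.00j,  -0.83-0.00j], [(0.13+0j),  (-0.03+0.4j),  -0.03-0.40j]]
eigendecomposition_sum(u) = [[(0.09+0j), -0.03-0.00j, 0.08-0.00j], [(-0.14-0j), 0.04+0.00j, (-0.12+0j)], [0.02+0.00j, (-0.01-0j), 0.02-0.00j]] + [[0.23+0.50j, (0.01+0.4j), (-0.93+0.49j)], [1.13+0.13j, 0.71+0.42j, -0.15+2.17j], [0.10-0.53j, 0.23-0.32j, (1.04+0.16j)]] + [[(0.23-0.5j), (0.01-0.4j), (-0.93-0.49j)], [(1.13-0.13j), 0.71-0.42j, (-0.15-2.17j)], [0.10+0.53j, 0.23+0.32j, (1.04-0.16j)]]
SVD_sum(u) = [[0.89, 0.38, -1.49],[0.87, 0.37, -1.44],[-0.77, -0.33, 1.29]] + [[-0.38, -0.32, -0.31], [1.26, 1.07, 1.03], [0.97, 0.83, 0.79]] + [[0.04, -0.06, 0.01], [-0.01, 0.02, -0.0], [0.04, -0.05, 0.01]]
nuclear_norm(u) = 5.55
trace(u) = 4.11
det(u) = 0.76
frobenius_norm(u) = 3.86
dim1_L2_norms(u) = [1.88, 2.6, 2.15]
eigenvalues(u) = [(0.15+0j), (1.98+1.07j), (1.98-1.07j)]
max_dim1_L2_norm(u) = 2.6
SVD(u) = [[-0.61, 0.23, 0.76],  [-0.59, -0.77, -0.24],  [0.53, -0.59, 0.61]] @ diag([2.916491116091585, 2.5268184369702595, 0.1032867675263498]) @ [[-0.5,-0.21,0.84], [-0.65,-0.55,-0.53], [0.57,-0.81,0.14]]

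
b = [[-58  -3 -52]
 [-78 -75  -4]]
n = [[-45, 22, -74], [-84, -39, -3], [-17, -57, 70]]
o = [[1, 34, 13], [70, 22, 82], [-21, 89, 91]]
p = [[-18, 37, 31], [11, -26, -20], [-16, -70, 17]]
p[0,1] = 37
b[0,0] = -58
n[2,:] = [-17, -57, 70]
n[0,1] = 22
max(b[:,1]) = -3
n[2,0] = -17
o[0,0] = 1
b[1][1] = -75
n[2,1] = -57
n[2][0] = -17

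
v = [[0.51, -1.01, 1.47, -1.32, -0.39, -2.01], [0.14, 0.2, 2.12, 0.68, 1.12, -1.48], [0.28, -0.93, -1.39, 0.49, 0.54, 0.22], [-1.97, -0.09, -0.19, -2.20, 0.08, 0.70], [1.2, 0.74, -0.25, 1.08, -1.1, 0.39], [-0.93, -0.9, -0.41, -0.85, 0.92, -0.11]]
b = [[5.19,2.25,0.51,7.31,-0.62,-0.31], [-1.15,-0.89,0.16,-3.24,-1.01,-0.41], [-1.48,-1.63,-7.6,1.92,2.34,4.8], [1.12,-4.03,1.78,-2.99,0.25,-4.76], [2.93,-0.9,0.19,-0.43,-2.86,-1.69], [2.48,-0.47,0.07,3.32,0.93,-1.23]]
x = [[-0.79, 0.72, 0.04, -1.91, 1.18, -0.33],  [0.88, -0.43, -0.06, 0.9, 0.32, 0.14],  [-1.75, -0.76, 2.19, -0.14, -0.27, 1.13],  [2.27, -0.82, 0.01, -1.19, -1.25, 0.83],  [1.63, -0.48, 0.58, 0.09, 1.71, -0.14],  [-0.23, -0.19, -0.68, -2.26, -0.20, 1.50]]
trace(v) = -4.09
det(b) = 0.08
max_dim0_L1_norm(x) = 7.55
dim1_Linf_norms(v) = [2.01, 2.12, 1.39, 2.2, 1.2, 0.93]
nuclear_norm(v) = 11.85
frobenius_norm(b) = 16.96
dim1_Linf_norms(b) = [7.31, 3.24, 7.6, 4.76, 2.93, 3.32]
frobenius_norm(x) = 6.45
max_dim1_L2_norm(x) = 3.13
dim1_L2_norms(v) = [3.06, 2.91, 1.86, 3.04, 2.14, 1.85]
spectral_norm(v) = 3.90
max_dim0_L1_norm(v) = 6.62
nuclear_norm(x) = 13.59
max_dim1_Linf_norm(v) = 2.2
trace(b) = -10.38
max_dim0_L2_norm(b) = 9.37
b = x @ v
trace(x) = 2.99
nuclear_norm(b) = 31.19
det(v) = -0.00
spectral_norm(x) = 3.70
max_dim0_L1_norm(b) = 19.21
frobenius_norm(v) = 6.21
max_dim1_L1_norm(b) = 19.77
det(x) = 0.43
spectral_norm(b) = 11.39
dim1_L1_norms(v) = [6.71, 5.74, 3.85, 5.23, 4.76, 4.12]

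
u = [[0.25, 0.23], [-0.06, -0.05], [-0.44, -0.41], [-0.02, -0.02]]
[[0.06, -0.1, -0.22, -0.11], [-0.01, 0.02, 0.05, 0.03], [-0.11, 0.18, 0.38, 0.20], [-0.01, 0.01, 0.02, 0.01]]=u@[[-0.11, -0.41, -0.59, -0.78], [0.39, 0.00, -0.3, 0.35]]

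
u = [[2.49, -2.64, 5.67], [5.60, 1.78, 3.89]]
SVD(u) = [[-0.68,  -0.73], [-0.73,  0.68]] @ diag([8.880644399769022, 4.01413191672261]) @ [[-0.65, 0.06, -0.76], [0.5, 0.78, -0.37]]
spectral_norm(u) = 8.88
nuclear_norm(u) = 12.89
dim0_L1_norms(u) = [8.09, 4.42, 9.56]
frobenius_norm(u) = 9.75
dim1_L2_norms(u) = [6.73, 7.05]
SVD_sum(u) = [[3.95, -0.34, 4.58], [4.24, -0.37, 4.91]] + [[-1.46, -2.3, 1.09], [1.36, 2.15, -1.02]]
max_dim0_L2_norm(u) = 6.88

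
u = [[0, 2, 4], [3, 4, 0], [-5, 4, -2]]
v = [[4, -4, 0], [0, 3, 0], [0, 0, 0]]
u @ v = [[0, 6, 0], [12, 0, 0], [-20, 32, 0]]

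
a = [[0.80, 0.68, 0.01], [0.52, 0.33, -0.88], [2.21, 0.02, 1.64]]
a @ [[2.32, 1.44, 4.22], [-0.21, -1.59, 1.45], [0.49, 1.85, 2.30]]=[[1.72, 0.09, 4.38], [0.71, -1.4, 0.65], [5.93, 6.18, 13.13]]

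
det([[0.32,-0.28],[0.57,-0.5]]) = -0.000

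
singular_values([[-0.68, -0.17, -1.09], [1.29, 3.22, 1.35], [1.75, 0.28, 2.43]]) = [4.42, 2.25, 0.08]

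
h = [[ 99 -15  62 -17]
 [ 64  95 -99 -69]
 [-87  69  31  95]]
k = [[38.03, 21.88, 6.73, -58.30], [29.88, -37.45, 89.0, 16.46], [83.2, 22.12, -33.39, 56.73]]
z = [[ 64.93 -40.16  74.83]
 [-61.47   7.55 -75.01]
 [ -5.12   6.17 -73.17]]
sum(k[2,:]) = 128.66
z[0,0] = 64.93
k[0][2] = 6.73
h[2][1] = 69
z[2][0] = -5.12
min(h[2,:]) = -87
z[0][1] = -40.16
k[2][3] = 56.73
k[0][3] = -58.3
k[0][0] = 38.03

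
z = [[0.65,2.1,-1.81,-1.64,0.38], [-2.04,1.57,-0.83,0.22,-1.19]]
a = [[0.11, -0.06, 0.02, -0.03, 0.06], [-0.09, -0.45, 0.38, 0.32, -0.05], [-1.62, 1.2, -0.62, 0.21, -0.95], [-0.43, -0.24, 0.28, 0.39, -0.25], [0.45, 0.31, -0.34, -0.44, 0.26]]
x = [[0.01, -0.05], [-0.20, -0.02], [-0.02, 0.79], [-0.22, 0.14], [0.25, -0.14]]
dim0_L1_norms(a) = [2.7, 2.26, 1.64, 1.39, 1.57]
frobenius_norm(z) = 4.44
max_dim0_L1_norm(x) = 1.14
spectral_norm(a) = 2.36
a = x @ z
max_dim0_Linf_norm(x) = 0.79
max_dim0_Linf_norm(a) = 1.62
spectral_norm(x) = 0.82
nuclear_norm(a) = 3.60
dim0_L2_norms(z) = [2.14, 2.62, 1.99, 1.65, 1.25]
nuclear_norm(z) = 6.21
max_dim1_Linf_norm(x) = 0.79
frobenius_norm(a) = 2.66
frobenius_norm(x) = 0.90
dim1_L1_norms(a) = [0.28, 1.29, 4.6, 1.59, 1.8]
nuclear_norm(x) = 1.20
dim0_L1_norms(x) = [0.7, 1.14]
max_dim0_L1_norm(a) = 2.7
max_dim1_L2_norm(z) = 3.31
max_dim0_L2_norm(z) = 2.62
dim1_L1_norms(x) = [0.06, 0.22, 0.81, 0.36, 0.39]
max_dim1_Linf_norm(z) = 2.1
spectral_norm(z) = 3.57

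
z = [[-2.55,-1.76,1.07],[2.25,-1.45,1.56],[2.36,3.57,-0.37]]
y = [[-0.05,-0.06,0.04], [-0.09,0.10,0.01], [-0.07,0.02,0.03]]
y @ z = [[0.09, 0.32, -0.16], [0.48, 0.05, 0.06], [0.29, 0.20, -0.05]]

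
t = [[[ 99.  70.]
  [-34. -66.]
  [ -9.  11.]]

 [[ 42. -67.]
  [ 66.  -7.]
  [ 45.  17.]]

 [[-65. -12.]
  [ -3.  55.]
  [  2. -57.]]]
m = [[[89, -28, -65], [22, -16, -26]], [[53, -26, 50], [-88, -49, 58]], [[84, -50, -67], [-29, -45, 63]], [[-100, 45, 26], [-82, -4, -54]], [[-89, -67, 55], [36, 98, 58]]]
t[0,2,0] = -9.0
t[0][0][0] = 99.0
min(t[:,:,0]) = -65.0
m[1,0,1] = -26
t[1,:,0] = [42.0, 66.0, 45.0]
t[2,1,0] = -3.0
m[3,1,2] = -54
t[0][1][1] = -66.0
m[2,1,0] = -29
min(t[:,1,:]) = -66.0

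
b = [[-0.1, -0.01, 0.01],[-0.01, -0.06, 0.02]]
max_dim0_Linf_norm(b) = 0.1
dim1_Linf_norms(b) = [0.1, 0.06]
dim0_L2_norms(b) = [0.1, 0.06, 0.02]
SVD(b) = [[-0.96,-0.26], [-0.26,0.96]] @ diag([0.1033998994844432, 0.060070465177215364]) @ [[0.96, 0.25, -0.14], [0.28, -0.92, 0.28]]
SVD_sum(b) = [[-0.1, -0.02, 0.01], [-0.03, -0.01, 0.0]] + [[-0.0, 0.01, -0.00], [0.02, -0.05, 0.02]]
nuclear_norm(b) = 0.16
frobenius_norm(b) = 0.12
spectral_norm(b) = 0.10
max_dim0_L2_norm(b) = 0.1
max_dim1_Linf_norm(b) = 0.1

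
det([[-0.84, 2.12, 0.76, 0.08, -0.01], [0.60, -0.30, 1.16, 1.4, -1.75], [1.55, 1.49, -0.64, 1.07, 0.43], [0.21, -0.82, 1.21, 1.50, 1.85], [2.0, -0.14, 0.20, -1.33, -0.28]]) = 84.858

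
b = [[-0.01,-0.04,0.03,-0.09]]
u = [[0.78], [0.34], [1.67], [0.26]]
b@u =[[0.01]]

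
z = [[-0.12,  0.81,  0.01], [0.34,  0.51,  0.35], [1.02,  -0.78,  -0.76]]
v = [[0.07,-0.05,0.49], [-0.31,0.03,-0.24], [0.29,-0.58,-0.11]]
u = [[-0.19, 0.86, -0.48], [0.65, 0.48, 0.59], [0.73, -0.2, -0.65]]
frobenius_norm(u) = 1.73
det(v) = 0.08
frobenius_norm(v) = 0.91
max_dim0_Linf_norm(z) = 1.02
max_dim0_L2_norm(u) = 1.0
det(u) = 1.00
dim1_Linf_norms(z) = [0.81, 0.51, 1.02]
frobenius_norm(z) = 1.84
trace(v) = -0.01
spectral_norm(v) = 0.68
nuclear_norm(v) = 1.46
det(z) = 0.50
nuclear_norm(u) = 3.00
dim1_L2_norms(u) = [1.0, 1.0, 1.0]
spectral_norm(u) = 1.01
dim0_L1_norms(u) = [1.57, 1.54, 1.72]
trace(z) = -0.37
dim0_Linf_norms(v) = [0.31, 0.58, 0.49]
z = u + v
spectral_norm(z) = 1.62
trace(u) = -0.36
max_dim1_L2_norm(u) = 1.0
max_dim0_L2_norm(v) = 0.58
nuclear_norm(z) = 2.80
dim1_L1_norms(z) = [0.94, 1.2, 2.56]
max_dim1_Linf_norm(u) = 0.86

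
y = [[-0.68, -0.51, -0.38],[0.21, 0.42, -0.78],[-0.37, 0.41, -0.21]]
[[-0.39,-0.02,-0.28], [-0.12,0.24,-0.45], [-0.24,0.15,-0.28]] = y @[[0.46, -0.04, 0.25], [-0.04, 0.23, -0.19], [0.25, -0.19, 0.54]]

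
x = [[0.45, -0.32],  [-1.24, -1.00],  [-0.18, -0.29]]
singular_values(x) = [1.63, 0.54]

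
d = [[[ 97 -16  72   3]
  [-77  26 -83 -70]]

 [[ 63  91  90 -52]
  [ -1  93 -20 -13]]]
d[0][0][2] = 72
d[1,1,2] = -20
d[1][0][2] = 90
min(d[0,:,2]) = -83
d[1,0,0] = 63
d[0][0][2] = 72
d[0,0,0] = 97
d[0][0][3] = 3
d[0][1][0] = -77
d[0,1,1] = 26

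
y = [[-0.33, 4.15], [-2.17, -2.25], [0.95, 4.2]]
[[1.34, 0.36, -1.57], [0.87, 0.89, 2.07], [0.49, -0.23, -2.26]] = y @ [[-0.68, -0.46, -0.52], [0.27, 0.05, -0.42]]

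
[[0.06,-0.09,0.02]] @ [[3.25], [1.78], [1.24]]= [[0.06]]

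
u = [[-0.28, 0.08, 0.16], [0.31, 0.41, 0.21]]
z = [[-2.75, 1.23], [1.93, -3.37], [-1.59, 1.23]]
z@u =[[1.15, 0.28, -0.18], [-1.59, -1.23, -0.40], [0.83, 0.38, 0.00]]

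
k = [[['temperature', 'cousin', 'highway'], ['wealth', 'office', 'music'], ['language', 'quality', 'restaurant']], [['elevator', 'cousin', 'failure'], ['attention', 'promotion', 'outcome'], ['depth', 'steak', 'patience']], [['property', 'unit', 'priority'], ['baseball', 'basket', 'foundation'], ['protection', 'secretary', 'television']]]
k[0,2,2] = 'restaurant'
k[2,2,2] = 'television'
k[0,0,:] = ['temperature', 'cousin', 'highway']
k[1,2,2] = 'patience'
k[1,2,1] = 'steak'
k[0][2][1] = 'quality'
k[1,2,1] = 'steak'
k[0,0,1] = 'cousin'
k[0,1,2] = 'music'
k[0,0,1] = 'cousin'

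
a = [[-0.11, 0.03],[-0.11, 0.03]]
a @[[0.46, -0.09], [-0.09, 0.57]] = [[-0.05, 0.03], [-0.05, 0.03]]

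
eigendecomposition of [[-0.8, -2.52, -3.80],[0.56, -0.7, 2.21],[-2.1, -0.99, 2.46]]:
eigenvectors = [[0.67+0.00j, -0.75+0.00j, -0.75-0.00j],[(-0.24+0j), 0.26+0.52j, (0.26-0.52j)],[-0.70+0.00j, (-0.32-0.01j), (-0.32+0.01j)]]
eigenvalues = [(4.11+0j), (-1.58+1.73j), (-1.58-1.73j)]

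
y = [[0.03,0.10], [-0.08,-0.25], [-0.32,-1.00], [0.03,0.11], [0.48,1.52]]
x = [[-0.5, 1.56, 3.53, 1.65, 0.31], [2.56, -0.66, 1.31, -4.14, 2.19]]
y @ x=[[0.24, -0.02, 0.24, -0.36, 0.23], [-0.6, 0.04, -0.61, 0.90, -0.57], [-2.4, 0.16, -2.44, 3.61, -2.29], [0.27, -0.03, 0.25, -0.41, 0.25], [3.65, -0.25, 3.69, -5.5, 3.48]]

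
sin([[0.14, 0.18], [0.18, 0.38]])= [[0.14,0.17], [0.17,0.37]]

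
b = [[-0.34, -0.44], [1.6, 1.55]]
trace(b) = 1.21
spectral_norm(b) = 2.29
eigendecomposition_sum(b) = [[0.27, 0.09], [-0.31, -0.1]] + [[-0.61, -0.53], [1.91, 1.65]]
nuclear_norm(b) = 2.37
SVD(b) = [[-0.24, 0.97], [0.97, 0.24]] @ diag([2.294722297064143, 0.07713351642874305]) @ [[0.71, 0.7], [0.70, -0.71]]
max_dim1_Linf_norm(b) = 1.6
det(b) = 0.18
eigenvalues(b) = [0.17, 1.04]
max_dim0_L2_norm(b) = 1.64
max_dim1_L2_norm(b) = 2.23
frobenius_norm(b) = 2.30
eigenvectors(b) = [[-0.65, 0.30], [0.76, -0.95]]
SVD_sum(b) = [[-0.39, -0.39],[1.59, 1.56]] + [[0.05, -0.05], [0.01, -0.01]]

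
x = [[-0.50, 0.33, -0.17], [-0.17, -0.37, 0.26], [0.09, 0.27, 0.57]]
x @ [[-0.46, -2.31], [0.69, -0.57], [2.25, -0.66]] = [[0.08, 1.08], [0.41, 0.43], [1.43, -0.74]]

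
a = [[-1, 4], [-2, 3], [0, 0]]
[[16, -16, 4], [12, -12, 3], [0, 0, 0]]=a@[[0, 0, 0], [4, -4, 1]]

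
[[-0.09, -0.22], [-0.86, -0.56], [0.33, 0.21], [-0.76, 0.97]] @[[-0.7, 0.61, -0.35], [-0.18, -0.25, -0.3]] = [[0.1,0.00,0.1],[0.70,-0.38,0.47],[-0.27,0.15,-0.18],[0.36,-0.71,-0.03]]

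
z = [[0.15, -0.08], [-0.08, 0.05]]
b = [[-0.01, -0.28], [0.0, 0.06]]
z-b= [[0.16, 0.2], [-0.08, -0.01]]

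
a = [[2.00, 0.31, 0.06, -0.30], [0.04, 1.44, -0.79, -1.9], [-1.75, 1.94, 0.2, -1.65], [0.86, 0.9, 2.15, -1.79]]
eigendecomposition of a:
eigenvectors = [[0.83+0.00j, (-0.05+0.06j), (-0.05-0.06j), -0.01+0.00j], [0.39+0.00j, -0.46-0.35j, (-0.46+0.35j), -0.64+0.00j], [-0.40+0.00j, (-0.59+0j), -0.59-0.00j, -0.05+0.00j], [(0.05+0j), (-0.44+0.35j), (-0.44-0.35j), -0.77+0.00j]]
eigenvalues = [(2.1+0j), (0.33+2.28j), (0.33-2.28j), (-0.91+0j)]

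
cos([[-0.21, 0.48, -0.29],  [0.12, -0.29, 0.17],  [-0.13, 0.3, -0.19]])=[[0.93,0.16,-0.1], [0.04,0.91,0.06], [-0.04,0.10,0.94]]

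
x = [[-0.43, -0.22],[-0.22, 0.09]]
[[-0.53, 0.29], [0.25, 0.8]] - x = [[-0.10, 0.51], [0.47, 0.71]]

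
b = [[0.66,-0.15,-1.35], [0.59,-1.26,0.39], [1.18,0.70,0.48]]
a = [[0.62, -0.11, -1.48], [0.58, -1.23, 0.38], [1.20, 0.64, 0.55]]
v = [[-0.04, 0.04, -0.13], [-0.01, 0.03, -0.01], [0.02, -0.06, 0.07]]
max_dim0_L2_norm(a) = 1.62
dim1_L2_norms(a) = [1.61, 1.41, 1.47]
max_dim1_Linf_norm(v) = 0.13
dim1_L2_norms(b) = [1.51, 1.44, 1.45]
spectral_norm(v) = 0.17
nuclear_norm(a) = 4.48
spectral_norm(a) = 1.63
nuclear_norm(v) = 0.21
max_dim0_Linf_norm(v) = 0.13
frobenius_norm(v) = 0.17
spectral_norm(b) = 1.52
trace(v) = 0.06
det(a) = -3.32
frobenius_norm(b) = 2.55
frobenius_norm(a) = 2.59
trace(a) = -0.06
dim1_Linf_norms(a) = [1.48, 1.23, 1.2]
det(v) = -0.00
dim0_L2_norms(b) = [1.48, 1.45, 1.48]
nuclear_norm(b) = 4.41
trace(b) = -0.12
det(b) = -3.17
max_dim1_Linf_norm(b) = 1.35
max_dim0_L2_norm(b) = 1.48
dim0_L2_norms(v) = [0.05, 0.08, 0.15]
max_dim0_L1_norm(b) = 2.43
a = v + b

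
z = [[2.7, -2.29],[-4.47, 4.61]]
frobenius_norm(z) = 7.33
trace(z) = 7.31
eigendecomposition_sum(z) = [[0.2, 0.11], [0.21, 0.11]] + [[2.5, -2.4], [-4.68, 4.50]]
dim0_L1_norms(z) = [7.17, 6.9]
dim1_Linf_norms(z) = [2.7, 4.61]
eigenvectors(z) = [[-0.69, 0.47], [-0.72, -0.88]]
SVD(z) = [[-0.48, 0.88], [0.88, 0.48]] @ diag([7.326394077856675, 0.30174462041041894]) @ [[-0.71, 0.7], [0.70, 0.71]]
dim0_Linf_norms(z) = [4.47, 4.61]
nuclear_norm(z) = 7.63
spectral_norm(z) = 7.33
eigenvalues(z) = [0.32, 6.99]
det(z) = 2.21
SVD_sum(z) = [[2.51, -2.48], [-4.57, 4.51]] + [[0.19,0.19], [0.10,0.10]]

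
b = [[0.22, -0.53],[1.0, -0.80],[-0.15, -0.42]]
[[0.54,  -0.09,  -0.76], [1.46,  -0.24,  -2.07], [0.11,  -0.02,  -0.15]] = b @ [[0.97, -0.16, -1.38],  [-0.61, 0.1, 0.86]]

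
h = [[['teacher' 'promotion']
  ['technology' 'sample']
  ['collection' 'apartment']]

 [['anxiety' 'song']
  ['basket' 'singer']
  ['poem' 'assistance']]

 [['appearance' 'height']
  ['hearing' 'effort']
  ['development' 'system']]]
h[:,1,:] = [['technology', 'sample'], ['basket', 'singer'], ['hearing', 'effort']]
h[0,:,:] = [['teacher', 'promotion'], ['technology', 'sample'], ['collection', 'apartment']]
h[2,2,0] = 'development'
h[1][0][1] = 'song'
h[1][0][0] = 'anxiety'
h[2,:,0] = ['appearance', 'hearing', 'development']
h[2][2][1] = 'system'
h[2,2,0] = 'development'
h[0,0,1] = 'promotion'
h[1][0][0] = 'anxiety'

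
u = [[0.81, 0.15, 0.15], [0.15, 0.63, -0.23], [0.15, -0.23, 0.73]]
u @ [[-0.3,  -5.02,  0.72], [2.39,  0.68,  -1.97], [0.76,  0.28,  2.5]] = [[0.23, -3.92, 0.66], [1.29, -0.39, -1.71], [-0.04, -0.7, 2.39]]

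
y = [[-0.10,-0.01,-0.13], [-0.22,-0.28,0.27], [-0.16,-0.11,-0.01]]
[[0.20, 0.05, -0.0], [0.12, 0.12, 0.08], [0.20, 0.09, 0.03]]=y @[[-0.92, -0.92, 0.32], [-0.44, 0.53, -0.69], [-0.76, 0.26, -0.16]]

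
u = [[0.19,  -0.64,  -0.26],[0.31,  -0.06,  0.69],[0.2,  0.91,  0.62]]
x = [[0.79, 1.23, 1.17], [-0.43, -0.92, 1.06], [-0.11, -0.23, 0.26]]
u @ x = [[0.45,0.88,-0.52], [0.19,0.28,0.48], [-0.30,-0.73,1.36]]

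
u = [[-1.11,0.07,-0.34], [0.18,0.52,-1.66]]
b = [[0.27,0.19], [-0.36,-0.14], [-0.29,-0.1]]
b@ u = [[-0.27, 0.12, -0.41], [0.37, -0.10, 0.35], [0.30, -0.07, 0.26]]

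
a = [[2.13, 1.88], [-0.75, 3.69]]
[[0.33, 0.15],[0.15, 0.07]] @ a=[[0.59, 1.17],[0.27, 0.54]]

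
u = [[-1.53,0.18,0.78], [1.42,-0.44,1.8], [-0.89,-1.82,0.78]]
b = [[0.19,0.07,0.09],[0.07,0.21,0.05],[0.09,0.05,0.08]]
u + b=[[-1.34, 0.25, 0.87], [1.49, -0.23, 1.85], [-0.80, -1.77, 0.86]]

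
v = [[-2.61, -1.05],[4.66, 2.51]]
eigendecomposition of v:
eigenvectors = [[-0.64, 0.26],  [0.77, -0.96]]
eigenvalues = [-1.34, 1.24]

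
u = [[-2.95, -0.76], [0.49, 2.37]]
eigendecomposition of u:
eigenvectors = [[-1.0,0.14], [0.09,-0.99]]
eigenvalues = [-2.88, 2.3]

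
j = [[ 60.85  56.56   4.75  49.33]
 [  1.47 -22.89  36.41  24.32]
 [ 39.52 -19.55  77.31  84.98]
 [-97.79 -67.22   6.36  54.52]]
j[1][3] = 24.32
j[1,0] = 1.47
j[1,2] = 36.41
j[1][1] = -22.89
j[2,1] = -19.55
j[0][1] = 56.56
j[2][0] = 39.52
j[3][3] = 54.52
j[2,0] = 39.52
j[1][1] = -22.89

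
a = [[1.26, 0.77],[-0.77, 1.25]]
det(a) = 2.168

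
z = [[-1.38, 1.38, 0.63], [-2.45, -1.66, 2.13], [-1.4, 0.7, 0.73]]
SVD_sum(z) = [[-0.90,-0.24,0.68], [-2.74,-0.74,2.08], [-1.07,-0.29,0.81]] + [[-0.5, 1.62, -0.08], [0.28, -0.92, 0.04], [-0.31, 1.00, -0.05]] + [[0.02, 0.01, 0.02], [0.00, 0.0, 0.01], [-0.02, -0.01, -0.03]]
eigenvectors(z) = [[(0.59+0j), 0.69+0.00j, 0.69-0.00j], [0.15+0.00j, -0.07+0.52j, -0.07-0.52j], [(0.79+0j), (0.49+0.11j), (0.49-0.11j)]]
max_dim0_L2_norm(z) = 3.14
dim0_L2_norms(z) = [3.14, 2.27, 2.34]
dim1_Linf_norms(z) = [1.38, 2.45, 1.4]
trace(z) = -2.31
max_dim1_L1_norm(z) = 6.24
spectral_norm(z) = 3.95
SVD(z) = [[-0.29, 0.77, -0.57], [-0.89, -0.44, -0.13], [-0.35, 0.47, 0.81]] @ diag([3.9483279877822413, 2.2116758858135697, 0.052876053239590395]) @ [[0.78,0.21,-0.59], [-0.29,0.95,-0.05], [-0.56,-0.21,-0.80]]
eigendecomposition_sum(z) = [[(0.26+0j), 0.08+0.00j, (-0.35+0j)], [(0.07+0j), 0.02+0.00j, (-0.09+0j)], [(0.34+0j), 0.10+0.00j, -0.47+0.00j]] + [[(-0.82+1.76j), (0.65+1.03j), 0.49-1.53j], [-1.26-0.79j, -0.84+0.40j, (1.11+0.52j)], [(-0.87+1.13j), 0.30+0.84j, (0.6-1.01j)]] + [[-0.82-1.76j, (0.65-1.03j), (0.49+1.53j)], [-1.26+0.79j, -0.84-0.40j, (1.11-0.52j)], [-0.87-1.13j, 0.30-0.84j, 0.60+1.01j]]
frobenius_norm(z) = 4.53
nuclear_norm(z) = 6.21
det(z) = -0.46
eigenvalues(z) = [(-0.19+0j), (-1.06+1.15j), (-1.06-1.15j)]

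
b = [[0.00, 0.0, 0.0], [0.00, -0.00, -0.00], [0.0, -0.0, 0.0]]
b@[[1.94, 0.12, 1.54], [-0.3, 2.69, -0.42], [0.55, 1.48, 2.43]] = [[0.0, 0.0, 0.00], [0.00, 0.00, 0.00], [0.0, 0.0, 0.0]]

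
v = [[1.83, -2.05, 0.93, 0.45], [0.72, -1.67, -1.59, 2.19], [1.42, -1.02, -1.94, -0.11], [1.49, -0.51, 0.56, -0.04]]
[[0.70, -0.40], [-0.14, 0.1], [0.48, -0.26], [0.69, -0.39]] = v@[[0.46,-0.26], [0.07,-0.04], [0.06,-0.04], [-0.12,0.07]]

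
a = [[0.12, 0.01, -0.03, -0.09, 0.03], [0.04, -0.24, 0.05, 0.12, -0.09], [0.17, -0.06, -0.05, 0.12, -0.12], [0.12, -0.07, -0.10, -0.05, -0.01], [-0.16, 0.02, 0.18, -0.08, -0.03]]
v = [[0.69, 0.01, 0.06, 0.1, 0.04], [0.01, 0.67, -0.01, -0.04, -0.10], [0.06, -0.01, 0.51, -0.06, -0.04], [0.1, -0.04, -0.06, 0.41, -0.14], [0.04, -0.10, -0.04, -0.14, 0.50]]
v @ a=[[0.10,-0.01,-0.03,-0.06,0.01], [0.04,-0.16,0.02,0.09,-0.06], [0.09,-0.02,-0.03,0.06,-0.06], [0.07,-0.02,-0.07,-0.03,0.01], [-0.1,0.05,0.1,-0.05,0.00]]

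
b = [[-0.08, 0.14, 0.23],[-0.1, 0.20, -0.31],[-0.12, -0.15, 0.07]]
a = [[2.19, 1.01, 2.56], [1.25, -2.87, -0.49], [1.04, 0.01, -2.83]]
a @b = [[-0.58, 0.12, 0.37], [0.25, -0.33, 1.14], [0.26, 0.57, 0.04]]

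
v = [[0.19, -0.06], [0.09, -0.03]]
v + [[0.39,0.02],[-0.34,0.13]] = [[0.58, -0.04],[-0.25, 0.10]]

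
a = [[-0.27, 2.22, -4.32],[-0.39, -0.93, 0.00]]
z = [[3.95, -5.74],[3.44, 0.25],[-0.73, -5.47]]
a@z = [[9.72,  25.74], [-4.74,  2.01]]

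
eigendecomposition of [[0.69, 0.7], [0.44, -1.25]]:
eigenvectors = [[0.98,-0.32],[0.21,0.95]]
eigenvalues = [0.84, -1.4]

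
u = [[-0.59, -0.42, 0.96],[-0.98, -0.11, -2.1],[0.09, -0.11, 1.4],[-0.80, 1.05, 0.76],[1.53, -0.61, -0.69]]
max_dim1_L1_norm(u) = 3.19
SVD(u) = [[-0.32, -0.13, 0.73], [0.7, -0.49, 0.26], [-0.47, 0.13, 0.22], [-0.33, -0.48, -0.58], [0.3, 0.71, -0.12]] @ diag([2.9114467404162423, 2.2091509498703976, 0.9803723570186781]) @ [[0.06, -0.14, -0.99], [0.92, -0.38, 0.11], [-0.39, -0.91, 0.11]]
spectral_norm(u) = 2.91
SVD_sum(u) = [[-0.05, 0.13, 0.91], [0.12, -0.29, -2.01], [-0.08, 0.19, 1.35], [-0.06, 0.13, 0.94], [0.05, -0.12, -0.85]] + [[-0.26,  0.11,  -0.03], [-1.0,  0.41,  -0.12], [0.26,  -0.11,  0.03], [-0.96,  0.4,  -0.12], [1.43,  -0.59,  0.17]] + [[-0.28, -0.66, 0.08], [-0.10, -0.23, 0.03], [-0.08, -0.2, 0.02], [0.22, 0.52, -0.06], [0.04, 0.1, -0.01]]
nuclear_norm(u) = 6.10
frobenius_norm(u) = 3.78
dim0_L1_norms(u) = [3.99, 2.3, 5.91]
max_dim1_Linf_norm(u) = 2.1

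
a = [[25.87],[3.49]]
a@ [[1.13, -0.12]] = [[29.23, -3.1], [3.94, -0.42]]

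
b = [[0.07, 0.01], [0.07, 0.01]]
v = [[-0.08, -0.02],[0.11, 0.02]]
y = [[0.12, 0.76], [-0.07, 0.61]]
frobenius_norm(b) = 0.10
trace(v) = -0.06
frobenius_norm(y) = 0.98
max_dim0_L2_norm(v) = 0.14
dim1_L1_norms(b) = [0.08, 0.08]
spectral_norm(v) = 0.14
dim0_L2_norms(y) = [0.14, 0.97]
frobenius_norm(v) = 0.14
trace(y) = 0.73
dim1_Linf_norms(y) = [0.76, 0.61]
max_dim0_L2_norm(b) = 0.1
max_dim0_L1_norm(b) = 0.14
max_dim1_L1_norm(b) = 0.08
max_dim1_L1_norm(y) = 0.88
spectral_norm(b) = 0.10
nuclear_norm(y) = 1.11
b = y @ v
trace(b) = 0.08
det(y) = 0.13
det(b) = 0.00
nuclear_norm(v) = 0.14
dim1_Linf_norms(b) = [0.07, 0.07]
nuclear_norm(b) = 0.10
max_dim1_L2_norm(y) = 0.77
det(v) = 0.00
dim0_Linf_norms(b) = [0.07, 0.01]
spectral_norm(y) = 0.98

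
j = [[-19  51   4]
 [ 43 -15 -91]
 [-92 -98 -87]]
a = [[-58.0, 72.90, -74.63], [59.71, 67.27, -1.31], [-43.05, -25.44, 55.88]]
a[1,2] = -1.31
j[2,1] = -98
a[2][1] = -25.44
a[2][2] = 55.88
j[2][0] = -92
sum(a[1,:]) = 125.66999999999999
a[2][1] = -25.44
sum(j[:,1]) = -62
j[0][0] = -19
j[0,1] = 51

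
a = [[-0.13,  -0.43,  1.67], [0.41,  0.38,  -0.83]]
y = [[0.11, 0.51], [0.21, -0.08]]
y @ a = [[0.19, 0.15, -0.24], [-0.06, -0.12, 0.42]]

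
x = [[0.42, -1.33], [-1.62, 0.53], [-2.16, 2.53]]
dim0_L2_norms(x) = [2.73, 2.91]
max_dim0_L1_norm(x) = 4.39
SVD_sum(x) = [[0.86, -0.92], [-1.02, 1.09], [-2.26, 2.43]] + [[-0.44, -0.41], [-0.6, -0.56], [0.1, 0.10]]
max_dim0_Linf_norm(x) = 2.53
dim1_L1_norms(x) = [1.75, 2.15, 4.69]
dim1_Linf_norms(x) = [1.33, 1.62, 2.53]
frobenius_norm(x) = 3.99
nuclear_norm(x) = 4.88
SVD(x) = [[-0.33, -0.58], [0.39, -0.80], [0.86, 0.14]] @ diag([3.854623850912291, 1.029065094140356]) @ [[-0.68, 0.73],[0.73, 0.68]]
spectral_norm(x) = 3.85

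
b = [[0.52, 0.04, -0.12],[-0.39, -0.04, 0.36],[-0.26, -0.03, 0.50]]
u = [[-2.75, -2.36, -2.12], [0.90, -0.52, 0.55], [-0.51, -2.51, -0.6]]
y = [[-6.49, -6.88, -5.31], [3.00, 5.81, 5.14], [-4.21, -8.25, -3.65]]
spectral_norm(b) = 0.88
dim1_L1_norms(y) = [18.68, 13.95, 16.11]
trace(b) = 0.98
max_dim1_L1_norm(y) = 18.68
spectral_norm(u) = 4.75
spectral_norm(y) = 16.68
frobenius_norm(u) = 5.09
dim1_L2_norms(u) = [4.2, 1.18, 2.63]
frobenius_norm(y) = 16.91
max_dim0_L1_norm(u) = 5.39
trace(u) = -3.87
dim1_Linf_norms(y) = [6.88, 5.81, 8.25]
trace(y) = -4.33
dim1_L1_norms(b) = [0.68, 0.79, 0.79]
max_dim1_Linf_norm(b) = 0.52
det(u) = 0.08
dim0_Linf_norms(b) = [0.52, 0.04, 0.5]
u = b @ y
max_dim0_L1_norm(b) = 1.17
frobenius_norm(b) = 0.94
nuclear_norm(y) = 20.57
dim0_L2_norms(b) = [0.7, 0.06, 0.63]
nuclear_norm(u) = 6.59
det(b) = -0.00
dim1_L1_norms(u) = [7.23, 1.97, 3.62]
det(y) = -62.50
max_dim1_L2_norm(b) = 0.56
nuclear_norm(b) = 1.21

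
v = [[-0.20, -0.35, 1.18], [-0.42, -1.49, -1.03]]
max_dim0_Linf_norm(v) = 1.49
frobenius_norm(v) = 2.24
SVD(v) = [[-0.28, 0.96], [0.96, 0.28]] @ diag([1.90686389109383, 1.1731027665309195]) @ [[-0.18,-0.7,-0.69], [-0.26,-0.64,0.72]]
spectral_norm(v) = 1.91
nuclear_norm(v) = 3.08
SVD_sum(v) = [[0.1, 0.37, 0.37],[-0.33, -1.28, -1.27]] + [[-0.3, -0.72, 0.81],[-0.09, -0.21, 0.24]]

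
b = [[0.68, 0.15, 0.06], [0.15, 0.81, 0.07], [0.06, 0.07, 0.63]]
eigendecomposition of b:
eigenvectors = [[0.53,  0.83,  0.19], [0.80,  -0.42,  -0.44], [0.29,  -0.38,  0.88]]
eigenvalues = [0.94, 0.58, 0.61]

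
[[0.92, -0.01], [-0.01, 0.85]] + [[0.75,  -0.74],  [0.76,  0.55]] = [[1.67, -0.75], [0.75, 1.4]]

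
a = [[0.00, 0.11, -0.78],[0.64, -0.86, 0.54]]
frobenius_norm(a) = 1.44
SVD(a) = [[-0.43, 0.9], [0.90, 0.43]] @ diag([1.2998629443510974, 0.6096362242377794]) @ [[0.44, -0.63, 0.63], [0.46, -0.45, -0.77]]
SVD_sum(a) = [[-0.25, 0.36, -0.36], [0.52, -0.74, 0.74]] + [[0.25, -0.25, -0.42], [0.12, -0.12, -0.2]]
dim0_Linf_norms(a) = [0.64, 0.86, 0.78]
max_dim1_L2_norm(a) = 1.2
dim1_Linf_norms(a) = [0.78, 0.86]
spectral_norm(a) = 1.30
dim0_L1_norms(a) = [0.64, 0.97, 1.32]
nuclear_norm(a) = 1.91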